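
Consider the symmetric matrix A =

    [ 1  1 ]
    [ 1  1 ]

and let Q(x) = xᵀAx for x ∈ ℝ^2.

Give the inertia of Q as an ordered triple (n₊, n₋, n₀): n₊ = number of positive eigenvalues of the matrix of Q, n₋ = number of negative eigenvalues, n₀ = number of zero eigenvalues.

(1, 0, 1)

Congruent diagonalization of A (simultaneous row and column reduction) yields pivots 1, 0.
So there are 1 positive, 1 zero pivots.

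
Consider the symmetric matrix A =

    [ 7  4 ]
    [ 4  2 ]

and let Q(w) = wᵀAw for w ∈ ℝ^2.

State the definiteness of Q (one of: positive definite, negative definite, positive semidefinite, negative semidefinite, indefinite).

indefinite

Congruent diagonalization of A (simultaneous row and column reduction) yields pivots 7, -2/7.
Counting signs: 1 positive, 1 negative.
Hence Q is indefinite.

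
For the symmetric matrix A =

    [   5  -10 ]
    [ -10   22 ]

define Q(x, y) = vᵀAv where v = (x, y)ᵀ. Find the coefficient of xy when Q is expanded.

The coefficient of xy is A[1,2] + A[2,1] = 2·(-10) = -20.

-20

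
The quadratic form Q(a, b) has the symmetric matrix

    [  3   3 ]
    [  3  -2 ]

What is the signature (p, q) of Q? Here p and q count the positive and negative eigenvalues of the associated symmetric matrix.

Applying the same elementary operations to the rows and columns of A produces a congruent diagonal matrix with entries 3, -5.
So there are 1 positive, 1 negative pivots.

(1, 1)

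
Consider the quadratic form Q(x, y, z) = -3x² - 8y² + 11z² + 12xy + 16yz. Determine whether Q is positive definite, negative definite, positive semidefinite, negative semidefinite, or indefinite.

indefinite

Write A = [[-3, 6, 0], [6, -8, 8], [0, 8, 11]].
Applying the same elementary operations to the rows and columns of A produces a congruent diagonal matrix with entries -3, 4, -5.
So there are 1 positive, 2 negative pivots.
Hence Q is indefinite.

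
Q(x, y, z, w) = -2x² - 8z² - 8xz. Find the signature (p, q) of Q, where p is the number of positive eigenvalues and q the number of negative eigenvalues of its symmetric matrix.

(0, 1)

The associated matrix is A = [[-2, 0, -4, 0], [0, 0, 0, 0], [-4, 0, -8, 0], [0, 0, 0, 0]].
Row-reducing A symmetrically gives the diagonal entries -2, 0, 0, 0.
So there are 1 negative, 3 zero pivots.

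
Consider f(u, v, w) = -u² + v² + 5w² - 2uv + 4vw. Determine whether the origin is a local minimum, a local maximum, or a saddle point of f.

saddle point

The Hessian at the origin is H = [[-2, -2, 0], [-2, 2, 4], [0, 4, 10]].
An LDLᵀ factorisation of H has diagonal entries -2, 4, 6.
That gives 2 positive, 1 negative pivots.
H is indefinite, so the origin is a saddle point.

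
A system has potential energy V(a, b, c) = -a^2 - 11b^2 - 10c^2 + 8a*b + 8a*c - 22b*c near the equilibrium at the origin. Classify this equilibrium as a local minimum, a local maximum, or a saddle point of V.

The Hessian at the origin is H = [[-2, 8, 8], [8, -22, -22], [8, -22, -20]].
Congruent diagonalization of H (simultaneous row and column reduction) yields pivots -2, 10, 2.
Counting signs: 2 positive, 1 negative.
H is indefinite, so the origin is a saddle point.

saddle point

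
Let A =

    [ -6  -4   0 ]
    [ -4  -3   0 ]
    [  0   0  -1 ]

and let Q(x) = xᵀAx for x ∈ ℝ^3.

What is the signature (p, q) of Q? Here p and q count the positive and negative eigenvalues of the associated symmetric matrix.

Congruent diagonalization of A (simultaneous row and column reduction) yields pivots -6, -1/3, -1.
That gives 3 negative pivots.

(0, 3)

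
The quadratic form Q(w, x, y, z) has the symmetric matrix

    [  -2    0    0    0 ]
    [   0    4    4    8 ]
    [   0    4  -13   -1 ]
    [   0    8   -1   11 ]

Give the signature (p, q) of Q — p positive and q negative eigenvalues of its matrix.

Applying the same elementary operations to the rows and columns of A produces a congruent diagonal matrix with entries -2, 4, -17, -4/17.
That gives 1 positive, 3 negative pivots.

(1, 3)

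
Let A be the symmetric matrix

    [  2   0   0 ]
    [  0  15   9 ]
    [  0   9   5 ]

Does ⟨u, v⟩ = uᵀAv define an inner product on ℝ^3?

An LDLᵀ factorisation of A has diagonal entries 2, 15, -2/5.
So there are 2 positive, 1 negative pivots.
Hence Q is indefinite.
⟨·,·⟩ is an inner product exactly when A is positive definite.

no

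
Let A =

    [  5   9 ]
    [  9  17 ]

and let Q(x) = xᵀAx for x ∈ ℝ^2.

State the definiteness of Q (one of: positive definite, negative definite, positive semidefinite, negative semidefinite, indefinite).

positive definite

For the 2×2 matrix [[5, 9], [9, 17]]: det = 5·17 − (9)² = 4, trace = 22.
det > 0 so both eigenvalues share the sign of the trace; trace = 22 > 0 ⇒ both positive.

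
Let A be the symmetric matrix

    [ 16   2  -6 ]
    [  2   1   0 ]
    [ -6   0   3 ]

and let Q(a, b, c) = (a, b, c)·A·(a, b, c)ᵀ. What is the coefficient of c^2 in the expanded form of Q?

The coefficient of c^2 is the diagonal entry A[3,3] = 3.

3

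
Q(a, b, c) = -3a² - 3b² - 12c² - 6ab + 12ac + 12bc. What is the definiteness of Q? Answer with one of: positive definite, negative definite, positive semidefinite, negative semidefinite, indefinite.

negative semidefinite

The associated matrix is A = [[-3, -3, 6], [-3, -3, 6], [6, 6, -12]].
Congruent diagonalization of A (simultaneous row and column reduction) yields pivots -3, 0, 0.
So there are 1 negative, 2 zero pivots.
Hence Q is negative semidefinite.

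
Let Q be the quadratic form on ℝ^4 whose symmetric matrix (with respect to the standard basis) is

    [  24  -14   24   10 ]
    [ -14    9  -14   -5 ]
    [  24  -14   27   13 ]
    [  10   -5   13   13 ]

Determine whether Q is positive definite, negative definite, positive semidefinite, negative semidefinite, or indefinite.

Leading principal minors: Δ_1 = 24, Δ_2 = 20, Δ_3 = 60, Δ_4 = 300.
All leading principal minors are positive, so by Sylvester's criterion Q is positive definite.

positive definite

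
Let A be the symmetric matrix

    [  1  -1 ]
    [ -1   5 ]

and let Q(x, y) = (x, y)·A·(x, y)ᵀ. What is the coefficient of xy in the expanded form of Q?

The coefficient of xy is A[1,2] + A[2,1] = 2·(-1) = -2.

-2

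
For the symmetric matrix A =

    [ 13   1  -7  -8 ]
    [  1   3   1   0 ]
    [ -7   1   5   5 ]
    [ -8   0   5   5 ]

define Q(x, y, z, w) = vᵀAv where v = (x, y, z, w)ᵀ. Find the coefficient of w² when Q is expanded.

The coefficient of w² is the diagonal entry A[4,4] = 5.

5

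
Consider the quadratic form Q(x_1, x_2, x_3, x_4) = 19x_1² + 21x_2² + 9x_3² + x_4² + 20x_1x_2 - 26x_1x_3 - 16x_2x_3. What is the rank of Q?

The associated matrix is A = [[19, 10, -13, 0], [10, 21, -8, 0], [-13, -8, 9, 0], [0, 0, 0, 1]].
Symmetric row and column elimination reduces A to a congruent diagonal form with pivots 19, 299/19, 6/299, 1.
That gives 4 positive pivots.
The rank is the number of nonzero pivots: 4.

4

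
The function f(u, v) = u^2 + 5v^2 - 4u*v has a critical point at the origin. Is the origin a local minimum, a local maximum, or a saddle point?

local minimum

The Hessian at the origin is H = [[2, -4], [-4, 10]].
det H = 2·10 − (-4)² = 4 > 0 and H[1,1] = 2 > 0, so H is positive definite.
Therefore the origin is a local minimum.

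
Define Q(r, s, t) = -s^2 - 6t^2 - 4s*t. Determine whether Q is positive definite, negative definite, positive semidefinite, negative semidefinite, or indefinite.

negative semidefinite

Write A = [[0, 0, 0], [0, -1, -2], [0, -2, -6]].
Applying the same elementary operations to the rows and columns of A produces a congruent diagonal matrix with entries 0, -1, -2.
That gives 2 negative, 1 zero pivots.
Hence Q is negative semidefinite.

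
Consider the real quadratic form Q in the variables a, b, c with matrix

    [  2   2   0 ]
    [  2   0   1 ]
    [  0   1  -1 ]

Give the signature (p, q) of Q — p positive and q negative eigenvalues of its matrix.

(1, 2)

Congruent diagonalization of A (simultaneous row and column reduction) yields pivots 2, -2, -1/2.
Counting signs: 1 positive, 2 negative.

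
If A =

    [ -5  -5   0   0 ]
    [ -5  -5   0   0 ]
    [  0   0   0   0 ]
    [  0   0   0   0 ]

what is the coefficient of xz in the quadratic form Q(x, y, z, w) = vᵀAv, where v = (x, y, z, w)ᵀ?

The coefficient of xz is A[1,3] + A[3,1] = 2·0 = 0.

0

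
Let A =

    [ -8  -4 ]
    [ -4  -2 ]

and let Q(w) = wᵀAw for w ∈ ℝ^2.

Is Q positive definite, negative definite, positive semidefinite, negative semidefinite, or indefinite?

negative semidefinite

Row-reducing A symmetrically gives the diagonal entries -8, 0.
So there are 1 negative, 1 zero pivots.
Hence Q is negative semidefinite.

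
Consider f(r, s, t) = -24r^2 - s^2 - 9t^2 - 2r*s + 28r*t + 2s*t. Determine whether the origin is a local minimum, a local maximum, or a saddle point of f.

local maximum

The Hessian at the origin is H = [[-48, -2, 28], [-2, -2, 2], [28, 2, -18]].
Row-reducing H symmetrically gives the diagonal entries -48, -23/12, -30/23.
So there are 3 negative pivots.
H is negative definite, so the origin is a strict local maximum.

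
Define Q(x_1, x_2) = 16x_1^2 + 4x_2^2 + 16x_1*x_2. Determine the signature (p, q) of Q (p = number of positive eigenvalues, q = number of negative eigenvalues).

The associated matrix is A = [[16, 8], [8, 4]].
Applying the same elementary operations to the rows and columns of A produces a congruent diagonal matrix with entries 16, 0.
So there are 1 positive, 1 zero pivots.

(1, 0)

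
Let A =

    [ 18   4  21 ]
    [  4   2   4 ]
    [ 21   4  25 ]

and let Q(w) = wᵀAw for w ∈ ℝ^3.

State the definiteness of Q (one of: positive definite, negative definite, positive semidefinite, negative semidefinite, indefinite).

positive definite

An LDLᵀ factorisation of A has diagonal entries 18, 10/9, 1/10.
So there are 3 positive pivots.
Hence Q is positive definite.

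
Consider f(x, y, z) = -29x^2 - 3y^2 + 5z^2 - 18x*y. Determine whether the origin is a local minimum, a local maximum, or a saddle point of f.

saddle point

The Hessian at the origin is H = [[-58, -18, 0], [-18, -6, 0], [0, 0, 10]].
An LDLᵀ factorisation of H has diagonal entries -58, -12/29, 10.
So there are 1 positive, 2 negative pivots.
H is indefinite, so the origin is a saddle point.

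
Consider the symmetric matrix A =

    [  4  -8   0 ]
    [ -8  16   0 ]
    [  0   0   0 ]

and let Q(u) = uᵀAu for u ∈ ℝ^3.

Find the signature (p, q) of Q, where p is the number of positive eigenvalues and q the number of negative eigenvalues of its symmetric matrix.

Row-reducing A symmetrically gives the diagonal entries 4, 0, 0.
So there are 1 positive, 2 zero pivots.

(1, 0)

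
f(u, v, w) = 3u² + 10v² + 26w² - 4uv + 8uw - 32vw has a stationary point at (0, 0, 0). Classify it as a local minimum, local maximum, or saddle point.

local minimum

The Hessian at the origin is H = [[6, -4, 8], [-4, 20, -32], [8, -32, 52]].
An LDLᵀ factorisation of H has diagonal entries 6, 52/3, 4/13.
Counting signs: 3 positive.
H is positive definite, so the origin is a strict local minimum.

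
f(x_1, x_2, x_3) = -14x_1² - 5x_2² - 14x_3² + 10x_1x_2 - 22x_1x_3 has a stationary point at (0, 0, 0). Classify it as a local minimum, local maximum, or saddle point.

The Hessian at the origin is H = [[-28, 10, -22], [10, -10, 0], [-22, 0, -28]].
Row-reducing H symmetrically gives the diagonal entries -28, -45/7, -10/9.
So there are 3 negative pivots.
H is negative definite, so the origin is a strict local maximum.

local maximum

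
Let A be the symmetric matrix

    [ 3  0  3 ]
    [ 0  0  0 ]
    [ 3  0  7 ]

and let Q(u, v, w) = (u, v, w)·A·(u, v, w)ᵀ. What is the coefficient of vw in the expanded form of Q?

0

The coefficient of vw is A[2,3] + A[3,2] = 2·0 = 0.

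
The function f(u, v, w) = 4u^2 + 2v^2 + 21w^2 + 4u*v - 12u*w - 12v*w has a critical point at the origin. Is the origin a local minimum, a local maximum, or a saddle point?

The Hessian at the origin is H = [[8, 4, -12], [4, 4, -12], [-12, -12, 42]].
An LDLᵀ factorisation of H has diagonal entries 8, 2, 6.
So there are 3 positive pivots.
H is positive definite, so the origin is a strict local minimum.

local minimum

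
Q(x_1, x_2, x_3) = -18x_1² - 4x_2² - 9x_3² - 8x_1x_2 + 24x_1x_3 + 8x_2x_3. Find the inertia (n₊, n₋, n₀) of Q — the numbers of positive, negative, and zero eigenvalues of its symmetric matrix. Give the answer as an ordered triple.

Write A = [[-18, -4, 12], [-4, -4, 4], [12, 4, -9]].
Row-reducing A symmetrically gives the diagonal entries -18, -28/9, -3/7.
So there are 3 negative pivots.

(0, 3, 0)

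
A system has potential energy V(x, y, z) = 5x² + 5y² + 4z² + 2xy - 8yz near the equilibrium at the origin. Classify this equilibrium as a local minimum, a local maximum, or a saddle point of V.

The Hessian at the origin is H = [[10, 2, 0], [2, 10, -8], [0, -8, 8]].
Applying the same elementary operations to the rows and columns of H produces a congruent diagonal matrix with entries 10, 48/5, 4/3.
That gives 3 positive pivots.
H is positive definite, so the origin is a strict local minimum.

local minimum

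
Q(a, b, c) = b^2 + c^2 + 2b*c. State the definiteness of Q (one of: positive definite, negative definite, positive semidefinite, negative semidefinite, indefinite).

The associated matrix is A = [[0, 0, 0], [0, 1, 1], [0, 1, 1]].
Row-reducing A symmetrically gives the diagonal entries 0, 1, 0.
Counting signs: 1 positive, 2 zero.
Hence Q is positive semidefinite.

positive semidefinite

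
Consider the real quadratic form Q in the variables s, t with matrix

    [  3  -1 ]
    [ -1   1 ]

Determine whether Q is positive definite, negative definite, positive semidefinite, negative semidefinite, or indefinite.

Leading principal minors: Δ_1 = 3, Δ_2 = 2.
All leading principal minors are positive, so by Sylvester's criterion Q is positive definite.

positive definite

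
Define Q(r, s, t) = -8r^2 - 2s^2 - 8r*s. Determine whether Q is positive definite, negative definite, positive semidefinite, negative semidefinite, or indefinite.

negative semidefinite

The associated matrix is A = [[-8, -4, 0], [-4, -2, 0], [0, 0, 0]].
Row-reducing A symmetrically gives the diagonal entries -8, 0, 0.
So there are 1 negative, 2 zero pivots.
Hence Q is negative semidefinite.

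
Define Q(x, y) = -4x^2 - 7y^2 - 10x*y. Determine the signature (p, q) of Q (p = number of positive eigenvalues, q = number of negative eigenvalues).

(0, 2)

The associated matrix is A = [[-4, -5], [-5, -7]].
An LDLᵀ factorisation of A has diagonal entries -4, -3/4.
So there are 2 negative pivots.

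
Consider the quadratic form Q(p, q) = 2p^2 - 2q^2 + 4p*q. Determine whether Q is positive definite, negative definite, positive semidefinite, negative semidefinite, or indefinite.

Write A = [[2, 2], [2, -2]].
Symmetric row and column elimination reduces A to a congruent diagonal form with pivots 2, -4.
That gives 1 positive, 1 negative pivots.
Hence Q is indefinite.

indefinite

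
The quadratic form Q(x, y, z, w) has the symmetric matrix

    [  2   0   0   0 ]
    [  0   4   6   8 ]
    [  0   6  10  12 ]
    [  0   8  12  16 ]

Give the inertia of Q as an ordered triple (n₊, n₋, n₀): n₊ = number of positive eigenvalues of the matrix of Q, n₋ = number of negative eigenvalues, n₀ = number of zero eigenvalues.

Applying the same elementary operations to the rows and columns of A produces a congruent diagonal matrix with entries 2, 4, 1, 0.
So there are 3 positive, 1 zero pivots.

(3, 0, 1)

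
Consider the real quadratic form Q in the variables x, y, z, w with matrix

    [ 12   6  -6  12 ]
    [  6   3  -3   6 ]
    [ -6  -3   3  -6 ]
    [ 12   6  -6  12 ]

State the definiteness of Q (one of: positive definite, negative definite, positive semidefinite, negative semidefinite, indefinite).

Row-reducing A symmetrically gives the diagonal entries 12, 0, 0, 0.
Counting signs: 1 positive, 3 zero.
Hence Q is positive semidefinite.

positive semidefinite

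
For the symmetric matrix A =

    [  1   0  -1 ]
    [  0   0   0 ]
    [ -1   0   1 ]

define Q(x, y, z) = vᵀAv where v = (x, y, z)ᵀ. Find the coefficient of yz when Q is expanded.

0

The coefficient of yz is A[2,3] + A[3,2] = 2·0 = 0.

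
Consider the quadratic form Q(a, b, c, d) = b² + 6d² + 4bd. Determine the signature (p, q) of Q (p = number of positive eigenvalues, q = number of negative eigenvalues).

The symmetric matrix is A = [[0, 0, 0, 0], [0, 1, 0, 2], [0, 0, 0, 0], [0, 2, 0, 6]].
Row-reducing A symmetrically gives the diagonal entries 0, 1, 0, 2.
Counting signs: 2 positive, 2 zero.

(2, 0)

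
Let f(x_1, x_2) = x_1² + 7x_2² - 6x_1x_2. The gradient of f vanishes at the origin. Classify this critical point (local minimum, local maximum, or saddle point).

saddle point

The Hessian at the origin is H = [[2, -6], [-6, 14]].
det H = 2·14 − (-6)² = -8 < 0, so H is indefinite.
Therefore the origin is a saddle point.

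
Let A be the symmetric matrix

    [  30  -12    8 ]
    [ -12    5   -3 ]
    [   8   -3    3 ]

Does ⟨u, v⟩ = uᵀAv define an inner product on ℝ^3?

yes

Leading principal minors: Δ_1 = 30, Δ_2 = 6, Δ_3 = 4.
All leading principal minors are positive, so by Sylvester's criterion Q is positive definite.
⟨·,·⟩ is an inner product exactly when A is positive definite.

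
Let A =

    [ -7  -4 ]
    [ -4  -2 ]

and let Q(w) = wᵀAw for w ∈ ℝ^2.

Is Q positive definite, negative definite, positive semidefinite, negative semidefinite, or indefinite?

indefinite

An LDLᵀ factorisation of A has diagonal entries -7, 2/7.
Counting signs: 1 positive, 1 negative.
Hence Q is indefinite.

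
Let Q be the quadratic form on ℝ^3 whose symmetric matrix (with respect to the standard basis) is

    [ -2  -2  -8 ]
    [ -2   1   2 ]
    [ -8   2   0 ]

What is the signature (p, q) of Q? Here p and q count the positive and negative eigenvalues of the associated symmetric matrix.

(1, 2)

An LDLᵀ factorisation of A has diagonal entries -2, 3, -4/3.
Counting signs: 1 positive, 2 negative.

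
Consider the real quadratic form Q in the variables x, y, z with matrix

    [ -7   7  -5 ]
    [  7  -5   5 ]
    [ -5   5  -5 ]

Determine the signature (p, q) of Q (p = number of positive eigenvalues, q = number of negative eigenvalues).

(1, 2)

Congruent diagonalization of A (simultaneous row and column reduction) yields pivots -7, 2, -10/7.
So there are 1 positive, 2 negative pivots.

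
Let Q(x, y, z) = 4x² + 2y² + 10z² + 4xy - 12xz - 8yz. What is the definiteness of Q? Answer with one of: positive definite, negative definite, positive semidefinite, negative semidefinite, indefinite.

positive semidefinite

Write A = [[4, 2, -6], [2, 2, -4], [-6, -4, 10]].
Symmetric row and column elimination reduces A to a congruent diagonal form with pivots 4, 1, 0.
So there are 2 positive, 1 zero pivots.
Hence Q is positive semidefinite.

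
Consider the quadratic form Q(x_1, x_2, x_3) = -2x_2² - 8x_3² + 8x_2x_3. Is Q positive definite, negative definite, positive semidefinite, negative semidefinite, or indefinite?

The symmetric matrix is A = [[0, 0, 0], [0, -2, 4], [0, 4, -8]].
Row-reducing A symmetrically gives the diagonal entries 0, -2, 0.
That gives 1 negative, 2 zero pivots.
Hence Q is negative semidefinite.

negative semidefinite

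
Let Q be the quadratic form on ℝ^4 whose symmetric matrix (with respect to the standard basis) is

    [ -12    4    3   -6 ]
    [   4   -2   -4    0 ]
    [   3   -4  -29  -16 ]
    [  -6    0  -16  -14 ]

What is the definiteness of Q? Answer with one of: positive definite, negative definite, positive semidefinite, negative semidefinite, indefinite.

Leading principal minors: Δ_1 = -12, Δ_2 = 8, Δ_3 = -118, Δ_4 = 12.
The signs alternate starting with Δ_1 < 0, so by Sylvester's criterion Q is negative definite.

negative definite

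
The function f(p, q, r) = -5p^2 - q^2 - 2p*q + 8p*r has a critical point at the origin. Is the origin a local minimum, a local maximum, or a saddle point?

The Hessian at the origin is H = [[-10, -2, 8], [-2, -2, 0], [8, 0, 0]].
Row-reducing H symmetrically gives the diagonal entries -10, -8/5, 8.
Counting signs: 1 positive, 2 negative.
H is indefinite, so the origin is a saddle point.

saddle point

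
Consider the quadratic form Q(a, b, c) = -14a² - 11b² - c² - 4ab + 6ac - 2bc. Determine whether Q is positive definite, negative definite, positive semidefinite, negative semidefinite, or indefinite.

The symmetric matrix of Q is A = [[-14, -2, 3], [-2, -11, -1], [3, -1, -1]].
Leading principal minors: Δ_1 = -14, Δ_2 = 150, Δ_3 = -25.
The signs alternate starting with Δ_1 < 0, so by Sylvester's criterion Q is negative definite.

negative definite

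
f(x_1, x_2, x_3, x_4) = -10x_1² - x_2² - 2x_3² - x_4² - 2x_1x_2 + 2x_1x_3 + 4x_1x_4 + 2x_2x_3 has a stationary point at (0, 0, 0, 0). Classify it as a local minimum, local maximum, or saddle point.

The Hessian at the origin is H = [[-20, -2, 2, 4], [-2, -2, 2, 0], [2, 2, -4, 0], [4, 0, 0, -2]].
Applying the same elementary operations to the rows and columns of H produces a congruent diagonal matrix with entries -20, -9/5, -2, -10/9.
So there are 4 negative pivots.
H is negative definite, so the origin is a strict local maximum.

local maximum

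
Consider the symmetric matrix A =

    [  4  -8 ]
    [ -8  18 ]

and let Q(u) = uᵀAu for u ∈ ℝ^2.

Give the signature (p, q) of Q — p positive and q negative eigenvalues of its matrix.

(2, 0)

Symmetric row and column elimination reduces A to a congruent diagonal form with pivots 4, 2.
So there are 2 positive pivots.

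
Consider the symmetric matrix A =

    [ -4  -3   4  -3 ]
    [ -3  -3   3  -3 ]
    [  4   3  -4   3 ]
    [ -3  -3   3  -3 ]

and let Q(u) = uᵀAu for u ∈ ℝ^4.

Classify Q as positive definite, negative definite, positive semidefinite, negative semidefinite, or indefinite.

negative semidefinite

Applying the same elementary operations to the rows and columns of A produces a congruent diagonal matrix with entries -4, -3/4, 0, 0.
So there are 2 negative, 2 zero pivots.
Hence Q is negative semidefinite.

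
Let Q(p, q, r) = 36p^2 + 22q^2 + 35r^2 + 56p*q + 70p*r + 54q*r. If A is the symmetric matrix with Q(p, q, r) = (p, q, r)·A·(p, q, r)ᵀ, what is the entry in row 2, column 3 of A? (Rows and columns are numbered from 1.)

27

The coefficient of q·r in Q is 54. For a symmetric A this equals A[2,3] + A[3,2] = 2·A[2,3].
So A[2,3] = 54/2 = 27.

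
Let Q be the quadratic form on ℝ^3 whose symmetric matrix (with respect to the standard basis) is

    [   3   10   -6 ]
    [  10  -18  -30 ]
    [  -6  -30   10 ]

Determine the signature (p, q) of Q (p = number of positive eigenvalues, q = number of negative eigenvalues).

Symmetric row and column elimination reduces A to a congruent diagonal form with pivots 3, -154/3, -4/77.
That gives 1 positive, 2 negative pivots.

(1, 2)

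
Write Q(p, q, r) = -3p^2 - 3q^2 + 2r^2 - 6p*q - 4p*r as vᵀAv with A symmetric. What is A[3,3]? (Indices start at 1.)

The coefficient of r^2 in Q is 2, and that is exactly A[3,3].

2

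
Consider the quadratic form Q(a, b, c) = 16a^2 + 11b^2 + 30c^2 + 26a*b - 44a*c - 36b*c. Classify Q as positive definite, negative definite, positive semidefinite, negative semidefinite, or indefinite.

indefinite

Write A = [[16, 13, -22], [13, 11, -18], [-22, -18, 30]].
Congruent diagonalization of A (simultaneous row and column reduction) yields pivots 16, 7/16, -2/7.
That gives 2 positive, 1 negative pivots.
Hence Q is indefinite.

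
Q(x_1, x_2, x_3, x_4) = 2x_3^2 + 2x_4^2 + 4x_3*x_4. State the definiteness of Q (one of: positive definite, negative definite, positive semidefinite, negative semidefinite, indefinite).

Write A = [[0, 0, 0, 0], [0, 0, 0, 0], [0, 0, 2, 2], [0, 0, 2, 2]].
Congruent diagonalization of A (simultaneous row and column reduction) yields pivots 0, 0, 2, 0.
So there are 1 positive, 3 zero pivots.
Hence Q is positive semidefinite.

positive semidefinite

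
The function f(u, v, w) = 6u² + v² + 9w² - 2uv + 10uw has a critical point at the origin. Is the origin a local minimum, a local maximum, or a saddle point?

local minimum

The Hessian at the origin is H = [[12, -2, 10], [-2, 2, 0], [10, 0, 18]].
Applying the same elementary operations to the rows and columns of H produces a congruent diagonal matrix with entries 12, 5/3, 8.
So there are 3 positive pivots.
H is positive definite, so the origin is a strict local minimum.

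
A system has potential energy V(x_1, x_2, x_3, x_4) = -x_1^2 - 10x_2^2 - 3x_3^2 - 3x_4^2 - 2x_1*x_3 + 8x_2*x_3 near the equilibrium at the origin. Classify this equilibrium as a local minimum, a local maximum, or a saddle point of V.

local maximum

The Hessian at the origin is H = [[-2, 0, -2, 0], [0, -20, 8, 0], [-2, 8, -6, 0], [0, 0, 0, -6]].
Symmetric row and column elimination reduces H to a congruent diagonal form with pivots -2, -20, -4/5, -6.
That gives 4 negative pivots.
H is negative definite, so the origin is a strict local maximum.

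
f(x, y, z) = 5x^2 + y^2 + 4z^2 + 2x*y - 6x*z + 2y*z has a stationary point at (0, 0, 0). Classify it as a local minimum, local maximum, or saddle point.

The Hessian at the origin is H = [[10, 2, -6], [2, 2, 2], [-6, 2, 8]].
Row-reducing H symmetrically gives the diagonal entries 10, 8/5, -2.
So there are 2 positive, 1 negative pivots.
H is indefinite, so the origin is a saddle point.

saddle point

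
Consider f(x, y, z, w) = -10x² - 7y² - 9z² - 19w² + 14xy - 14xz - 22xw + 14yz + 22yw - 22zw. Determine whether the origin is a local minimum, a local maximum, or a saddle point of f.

local maximum

The Hessian at the origin is H = [[-20, 14, -14, -22], [14, -14, 14, 22], [-14, 14, -18, -22], [-22, 22, -22, -38]].
Row-reducing H symmetrically gives the diagonal entries -20, -21/5, -4, -24/7.
So there are 4 negative pivots.
H is negative definite, so the origin is a strict local maximum.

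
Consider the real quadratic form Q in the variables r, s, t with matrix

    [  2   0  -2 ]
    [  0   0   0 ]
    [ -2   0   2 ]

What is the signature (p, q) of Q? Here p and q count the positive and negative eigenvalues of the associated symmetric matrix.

(1, 0)

Symmetric row and column elimination reduces A to a congruent diagonal form with pivots 2, 0, 0.
That gives 1 positive, 2 zero pivots.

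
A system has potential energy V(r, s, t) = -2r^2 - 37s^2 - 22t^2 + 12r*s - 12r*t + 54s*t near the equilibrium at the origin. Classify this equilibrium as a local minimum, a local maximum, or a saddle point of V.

The Hessian at the origin is H = [[-4, 12, -12], [12, -74, 54], [-12, 54, -44]].
An LDLᵀ factorisation of H has diagonal entries -4, -38, 10/19.
So there are 1 positive, 2 negative pivots.
H is indefinite, so the origin is a saddle point.

saddle point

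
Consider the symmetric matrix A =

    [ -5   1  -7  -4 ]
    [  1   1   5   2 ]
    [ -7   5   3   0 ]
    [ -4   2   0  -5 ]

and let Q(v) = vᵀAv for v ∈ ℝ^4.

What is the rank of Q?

4

Applying the same elementary operations to the rows and columns of A produces a congruent diagonal matrix with entries -5, 6/5, 2, -5.
Counting signs: 2 positive, 2 negative.
The rank is the number of nonzero pivots: 4.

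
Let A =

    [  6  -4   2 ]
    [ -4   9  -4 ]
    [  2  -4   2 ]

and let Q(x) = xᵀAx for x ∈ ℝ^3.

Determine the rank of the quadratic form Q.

Row-reducing A symmetrically gives the diagonal entries 6, 19/3, 4/19.
So there are 3 positive pivots.
The rank is the number of nonzero pivots: 3.

3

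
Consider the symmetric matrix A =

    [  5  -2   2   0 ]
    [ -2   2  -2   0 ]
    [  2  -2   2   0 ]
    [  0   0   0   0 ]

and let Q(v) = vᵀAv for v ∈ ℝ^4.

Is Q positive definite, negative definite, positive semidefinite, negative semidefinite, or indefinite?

Congruent diagonalization of A (simultaneous row and column reduction) yields pivots 5, 6/5, 0, 0.
So there are 2 positive, 2 zero pivots.
Hence Q is positive semidefinite.

positive semidefinite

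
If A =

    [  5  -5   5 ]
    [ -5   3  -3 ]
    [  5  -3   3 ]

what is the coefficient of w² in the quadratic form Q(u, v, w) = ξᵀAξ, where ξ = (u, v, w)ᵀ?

3

The coefficient of w² is the diagonal entry A[3,3] = 3.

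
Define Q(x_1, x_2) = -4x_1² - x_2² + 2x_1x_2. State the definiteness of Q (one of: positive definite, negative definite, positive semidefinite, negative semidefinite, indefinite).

negative definite

The symmetric matrix of Q is A = [[-4, 1], [1, -1]].
Leading principal minors: Δ_1 = -4, Δ_2 = 3.
The signs alternate starting with Δ_1 < 0, so by Sylvester's criterion Q is negative definite.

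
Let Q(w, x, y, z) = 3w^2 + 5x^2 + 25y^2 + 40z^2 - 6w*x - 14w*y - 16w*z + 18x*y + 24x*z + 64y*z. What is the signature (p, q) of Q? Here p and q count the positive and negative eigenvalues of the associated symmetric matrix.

The associated matrix is A = [[3, -3, -7, -8], [-3, 5, 9, 12], [-7, 9, 25, 32], [-8, 12, 32, 40]].
Congruent diagonalization of A (simultaneous row and column reduction) yields pivots 3, 2, 20/3, -12/5.
That gives 3 positive, 1 negative pivots.

(3, 1)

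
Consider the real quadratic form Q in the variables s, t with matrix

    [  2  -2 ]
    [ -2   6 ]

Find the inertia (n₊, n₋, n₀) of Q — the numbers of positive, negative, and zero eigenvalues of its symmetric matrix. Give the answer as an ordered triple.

(2, 0, 0)

Symmetric row and column elimination reduces A to a congruent diagonal form with pivots 2, 4.
Counting signs: 2 positive.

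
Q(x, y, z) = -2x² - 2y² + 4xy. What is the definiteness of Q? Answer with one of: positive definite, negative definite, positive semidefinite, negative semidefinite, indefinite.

negative semidefinite

The associated matrix is A = [[-2, 2, 0], [2, -2, 0], [0, 0, 0]].
Congruent diagonalization of A (simultaneous row and column reduction) yields pivots -2, 0, 0.
Counting signs: 1 negative, 2 zero.
Hence Q is negative semidefinite.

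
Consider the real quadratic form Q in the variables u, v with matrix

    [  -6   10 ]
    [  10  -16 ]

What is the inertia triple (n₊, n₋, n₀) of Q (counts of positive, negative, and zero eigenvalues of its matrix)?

Symmetric row and column elimination reduces A to a congruent diagonal form with pivots -6, 2/3.
That gives 1 positive, 1 negative pivots.

(1, 1, 0)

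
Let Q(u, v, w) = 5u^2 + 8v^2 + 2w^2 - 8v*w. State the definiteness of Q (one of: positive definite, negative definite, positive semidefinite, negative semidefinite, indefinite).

positive semidefinite

Write A = [[5, 0, 0], [0, 8, -4], [0, -4, 2]].
Row-reducing A symmetrically gives the diagonal entries 5, 8, 0.
So there are 2 positive, 1 zero pivots.
Hence Q is positive semidefinite.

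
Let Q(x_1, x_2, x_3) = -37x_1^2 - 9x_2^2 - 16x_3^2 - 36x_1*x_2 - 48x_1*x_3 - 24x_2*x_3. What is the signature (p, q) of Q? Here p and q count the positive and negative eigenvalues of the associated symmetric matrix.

(0, 2)

The symmetric matrix is A = [[-37, -18, -24], [-18, -9, -12], [-24, -12, -16]].
Row-reducing A symmetrically gives the diagonal entries -37, -9/37, 0.
So there are 2 negative, 1 zero pivots.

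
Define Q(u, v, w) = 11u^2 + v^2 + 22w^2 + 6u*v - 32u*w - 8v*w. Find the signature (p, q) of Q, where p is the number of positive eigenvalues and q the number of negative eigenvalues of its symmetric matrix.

(2, 1)

The associated matrix is A = [[11, 3, -16], [3, 1, -4], [-16, -4, 22]].
Congruent diagonalization of A (simultaneous row and column reduction) yields pivots 11, 2/11, -2.
So there are 2 positive, 1 negative pivots.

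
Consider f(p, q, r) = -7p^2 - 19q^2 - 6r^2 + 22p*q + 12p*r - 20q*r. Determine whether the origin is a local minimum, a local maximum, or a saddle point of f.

local maximum

The Hessian at the origin is H = [[-14, 22, 12], [22, -38, -20], [12, -20, -12]].
Symmetric row and column elimination reduces H to a congruent diagonal form with pivots -14, -24/7, -4/3.
That gives 3 negative pivots.
H is negative definite, so the origin is a strict local maximum.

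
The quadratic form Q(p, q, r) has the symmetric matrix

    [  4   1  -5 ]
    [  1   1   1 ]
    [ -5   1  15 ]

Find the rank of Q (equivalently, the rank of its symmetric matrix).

Applying the same elementary operations to the rows and columns of A produces a congruent diagonal matrix with entries 4, 3/4, 2.
So there are 3 positive pivots.
The rank is the number of nonzero pivots: 3.

3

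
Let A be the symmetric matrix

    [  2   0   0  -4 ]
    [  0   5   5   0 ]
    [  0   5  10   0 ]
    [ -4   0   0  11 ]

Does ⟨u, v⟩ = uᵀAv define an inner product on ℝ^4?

Leading principal minors: Δ_1 = 2, Δ_2 = 10, Δ_3 = 50, Δ_4 = 150.
All leading principal minors are positive, so by Sylvester's criterion Q is positive definite.
⟨·,·⟩ is an inner product exactly when A is positive definite.

yes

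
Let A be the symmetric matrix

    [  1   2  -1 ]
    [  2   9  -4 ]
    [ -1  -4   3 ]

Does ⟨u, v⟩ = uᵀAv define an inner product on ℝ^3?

Row-reducing A symmetrically gives the diagonal entries 1, 5, 6/5.
Counting signs: 3 positive.
Hence Q is positive definite.
⟨·,·⟩ is an inner product exactly when A is positive definite.

yes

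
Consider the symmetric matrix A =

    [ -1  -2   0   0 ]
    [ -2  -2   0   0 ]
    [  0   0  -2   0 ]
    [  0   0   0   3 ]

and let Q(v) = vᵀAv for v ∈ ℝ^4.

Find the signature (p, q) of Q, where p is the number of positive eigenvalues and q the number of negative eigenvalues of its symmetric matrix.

An LDLᵀ factorisation of A has diagonal entries -1, 2, -2, 3.
That gives 2 positive, 2 negative pivots.

(2, 2)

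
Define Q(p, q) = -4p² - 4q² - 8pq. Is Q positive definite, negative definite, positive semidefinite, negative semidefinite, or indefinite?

The symmetric matrix of Q is [[-4, -4], [-4, -4]].
For the 2×2 matrix [[-4, -4], [-4, -4]]: det = -4·-4 − (-4)² = 0, trace = -8.
det = 0 so one eigenvalue is zero; the form is semidefinite with the sign of the trace.

negative semidefinite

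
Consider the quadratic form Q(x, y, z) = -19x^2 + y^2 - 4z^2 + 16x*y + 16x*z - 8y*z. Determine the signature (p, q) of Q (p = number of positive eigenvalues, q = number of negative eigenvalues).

The symmetric matrix is A = [[-19, 8, 8], [8, 1, -4], [8, -4, -4]].
Congruent diagonalization of A (simultaneous row and column reduction) yields pivots -19, 83/19, -60/83.
So there are 1 positive, 2 negative pivots.

(1, 2)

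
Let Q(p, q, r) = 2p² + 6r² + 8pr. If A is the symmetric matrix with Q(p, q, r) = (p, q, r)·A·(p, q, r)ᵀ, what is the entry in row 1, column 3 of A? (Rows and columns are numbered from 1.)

The coefficient of p·r in Q is 8. For a symmetric A this equals A[1,3] + A[3,1] = 2·A[1,3].
So A[1,3] = 8/2 = 4.

4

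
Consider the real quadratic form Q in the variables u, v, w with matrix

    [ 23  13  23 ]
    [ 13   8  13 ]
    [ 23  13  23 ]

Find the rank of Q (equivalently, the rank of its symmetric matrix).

2

Congruent diagonalization of A (simultaneous row and column reduction) yields pivots 23, 15/23, 0.
So there are 2 positive, 1 zero pivots.
The rank is the number of nonzero pivots: 2.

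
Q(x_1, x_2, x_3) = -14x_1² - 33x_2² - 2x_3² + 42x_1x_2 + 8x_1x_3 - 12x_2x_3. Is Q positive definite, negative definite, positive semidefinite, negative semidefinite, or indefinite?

negative definite

The symmetric matrix is A = [[-14, 21, 4], [21, -33, -6], [4, -6, -2]].
Symmetric row and column elimination reduces A to a congruent diagonal form with pivots -14, -3/2, -6/7.
So there are 3 negative pivots.
Hence Q is negative definite.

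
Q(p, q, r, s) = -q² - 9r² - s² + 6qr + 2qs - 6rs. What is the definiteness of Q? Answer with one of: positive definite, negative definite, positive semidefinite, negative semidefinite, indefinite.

negative semidefinite

The associated matrix is A = [[0, 0, 0, 0], [0, -1, 3, 1], [0, 3, -9, -3], [0, 1, -3, -1]].
Symmetric row and column elimination reduces A to a congruent diagonal form with pivots 0, -1, 0, 0.
So there are 1 negative, 3 zero pivots.
Hence Q is negative semidefinite.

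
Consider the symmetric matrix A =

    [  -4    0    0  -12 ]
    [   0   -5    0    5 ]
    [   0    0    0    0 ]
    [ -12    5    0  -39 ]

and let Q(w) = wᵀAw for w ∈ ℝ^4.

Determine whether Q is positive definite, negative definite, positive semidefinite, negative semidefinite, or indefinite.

Symmetric row and column elimination reduces A to a congruent diagonal form with pivots -4, -5, 0, 2.
So there are 1 positive, 2 negative, 1 zero pivots.
Hence Q is indefinite.

indefinite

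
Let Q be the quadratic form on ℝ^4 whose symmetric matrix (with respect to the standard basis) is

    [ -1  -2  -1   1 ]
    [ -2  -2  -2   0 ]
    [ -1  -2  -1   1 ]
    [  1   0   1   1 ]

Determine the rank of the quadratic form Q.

2

Row-reducing A symmetrically gives the diagonal entries -1, 2, 0, 0.
Counting signs: 1 positive, 1 negative, 2 zero.
The rank is the number of nonzero pivots: 2.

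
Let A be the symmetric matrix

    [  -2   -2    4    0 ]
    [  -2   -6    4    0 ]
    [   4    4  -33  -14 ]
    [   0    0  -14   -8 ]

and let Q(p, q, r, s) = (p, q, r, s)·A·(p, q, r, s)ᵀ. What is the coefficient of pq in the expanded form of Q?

-4

The coefficient of pq is A[1,2] + A[2,1] = 2·(-2) = -4.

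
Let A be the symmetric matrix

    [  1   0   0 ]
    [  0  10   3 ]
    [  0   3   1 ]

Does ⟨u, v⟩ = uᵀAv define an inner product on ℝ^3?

yes

An LDLᵀ factorisation of A has diagonal entries 1, 10, 1/10.
So there are 3 positive pivots.
Hence Q is positive definite.
⟨·,·⟩ is an inner product exactly when A is positive definite.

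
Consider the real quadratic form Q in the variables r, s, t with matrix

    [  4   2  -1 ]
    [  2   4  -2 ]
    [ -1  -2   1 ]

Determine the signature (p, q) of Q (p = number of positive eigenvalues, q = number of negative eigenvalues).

Applying the same elementary operations to the rows and columns of A produces a congruent diagonal matrix with entries 4, 3, 0.
That gives 2 positive, 1 zero pivots.

(2, 0)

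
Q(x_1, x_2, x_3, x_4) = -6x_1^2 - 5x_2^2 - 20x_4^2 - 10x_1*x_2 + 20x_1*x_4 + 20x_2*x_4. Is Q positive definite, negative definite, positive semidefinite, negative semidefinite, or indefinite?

The symmetric matrix is A = [[-6, -5, 0, 10], [-5, -5, 0, 10], [0, 0, 0, 0], [10, 10, 0, -20]].
Row-reducing A symmetrically gives the diagonal entries -6, -5/6, 0, 0.
So there are 2 negative, 2 zero pivots.
Hence Q is negative semidefinite.

negative semidefinite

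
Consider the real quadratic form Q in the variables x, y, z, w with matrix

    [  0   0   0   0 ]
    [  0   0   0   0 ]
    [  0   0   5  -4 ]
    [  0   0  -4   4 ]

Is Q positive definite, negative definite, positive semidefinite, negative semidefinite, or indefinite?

Applying the same elementary operations to the rows and columns of A produces a congruent diagonal matrix with entries 0, 0, 5, 4/5.
That gives 2 positive, 2 zero pivots.
Hence Q is positive semidefinite.

positive semidefinite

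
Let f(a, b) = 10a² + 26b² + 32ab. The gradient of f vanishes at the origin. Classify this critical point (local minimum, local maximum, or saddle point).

local minimum

The Hessian at the origin is H = [[20, 32], [32, 52]].
det H = 20·52 − (32)² = 16 > 0 and H[1,1] = 20 > 0, so H is positive definite.
Therefore the origin is a local minimum.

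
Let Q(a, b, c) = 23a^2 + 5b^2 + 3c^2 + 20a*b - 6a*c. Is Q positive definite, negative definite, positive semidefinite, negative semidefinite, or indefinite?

positive semidefinite

The associated matrix is A = [[23, 10, -3], [10, 5, 0], [-3, 0, 3]].
Congruent diagonalization of A (simultaneous row and column reduction) yields pivots 23, 15/23, 0.
So there are 2 positive, 1 zero pivots.
Hence Q is positive semidefinite.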